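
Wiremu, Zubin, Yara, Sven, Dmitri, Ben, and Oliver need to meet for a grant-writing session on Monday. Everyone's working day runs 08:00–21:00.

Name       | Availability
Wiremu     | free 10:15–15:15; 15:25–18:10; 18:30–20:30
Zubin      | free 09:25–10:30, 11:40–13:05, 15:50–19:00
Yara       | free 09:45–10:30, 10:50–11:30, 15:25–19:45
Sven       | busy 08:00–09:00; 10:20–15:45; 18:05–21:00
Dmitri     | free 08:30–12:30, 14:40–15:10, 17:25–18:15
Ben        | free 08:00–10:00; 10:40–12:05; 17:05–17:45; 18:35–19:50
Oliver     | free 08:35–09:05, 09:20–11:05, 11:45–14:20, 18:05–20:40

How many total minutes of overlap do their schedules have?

Wiremu free: 10:15-15:15, 15:25-18:10, 18:30-20:30.
Zubin free: 09:25-10:30, 11:40-13:05, 15:50-19:00.
Yara free: 09:45-10:30, 10:50-11:30, 15:25-19:45.
Sven free: 09:00-10:20, 15:45-18:05 (invert busy blocks within the working day).
Dmitri free: 08:30-12:30, 14:40-15:10, 17:25-18:15.
Ben free: 08:00-10:00, 10:40-12:05, 17:05-17:45, 18:35-19:50.
Oliver free: 08:35-09:05, 09:20-11:05, 11:45-14:20, 18:05-20:40.
Wiremu ∩ Zubin: 10:15-10:30, 11:40-13:05, 15:50-18:10, 18:30-19:00.
Wiremu ∩ Zubin ∩ Yara: 10:15-10:30, 15:50-18:10, 18:30-19:00.
Wiremu ∩ Zubin ∩ Yara ∩ Sven: 10:15-10:20, 15:50-18:05.
Wiremu ∩ Zubin ∩ Yara ∩ Sven ∩ Dmitri: 10:15-10:20, 17:25-18:05.
Wiremu ∩ Zubin ∩ Yara ∩ Sven ∩ Dmitri ∩ Ben: 17:25-17:45.
Wiremu ∩ Zubin ∩ Yara ∩ Sven ∩ Dmitri ∩ Ben ∩ Oliver: ∅.
There is no time when everyone is free.
There is no common window, so the total is 0 minutes.

0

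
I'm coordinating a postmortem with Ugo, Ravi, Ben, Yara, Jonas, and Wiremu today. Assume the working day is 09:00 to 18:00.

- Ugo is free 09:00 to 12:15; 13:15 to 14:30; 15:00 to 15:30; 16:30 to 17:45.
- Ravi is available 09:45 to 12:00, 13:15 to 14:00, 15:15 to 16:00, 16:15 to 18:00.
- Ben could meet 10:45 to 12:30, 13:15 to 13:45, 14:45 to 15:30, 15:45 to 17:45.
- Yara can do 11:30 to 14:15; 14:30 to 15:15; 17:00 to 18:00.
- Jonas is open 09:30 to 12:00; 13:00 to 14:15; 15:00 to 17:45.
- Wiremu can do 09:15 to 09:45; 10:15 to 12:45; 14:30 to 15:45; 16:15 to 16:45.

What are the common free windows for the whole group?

Ugo ∩ Ravi: 09:45-12:00, 13:15-14:00, 15:15-15:30, 16:30-17:45.
Ugo ∩ Ravi ∩ Ben: 10:45-12:00, 13:15-13:45, 15:15-15:30, 16:30-17:45.
Ugo ∩ Ravi ∩ Ben ∩ Yara: 11:30-12:00, 13:15-13:45, 17:00-17:45.
Ugo ∩ Ravi ∩ Ben ∩ Yara ∩ Jonas: 11:30-12:00, 13:15-13:45, 17:00-17:45.
Ugo ∩ Ravi ∩ Ben ∩ Yara ∩ Jonas ∩ Wiremu: 11:30-12:00.

11:30-12:00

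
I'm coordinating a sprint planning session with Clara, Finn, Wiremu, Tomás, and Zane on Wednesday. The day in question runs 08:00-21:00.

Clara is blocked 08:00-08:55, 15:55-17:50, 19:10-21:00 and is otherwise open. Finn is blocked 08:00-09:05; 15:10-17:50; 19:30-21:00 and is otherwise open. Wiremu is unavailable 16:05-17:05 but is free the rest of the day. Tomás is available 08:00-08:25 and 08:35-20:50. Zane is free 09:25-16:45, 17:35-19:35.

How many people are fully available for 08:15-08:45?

Clara free: 08:55-15:55, 17:50-19:10 (invert busy blocks within the working day).
Finn free: 09:05-15:10, 17:50-19:30 (invert busy blocks within the working day).
Wiremu free: 08:00-16:05, 17:05-21:00 (invert busy blocks within the working day).
Tomás free: 08:00-08:25, 08:35-20:50.
Zane free: 09:25-16:45, 17:35-19:35.
Wiremu can make the full 08:15-08:45 slot — that's 1.

1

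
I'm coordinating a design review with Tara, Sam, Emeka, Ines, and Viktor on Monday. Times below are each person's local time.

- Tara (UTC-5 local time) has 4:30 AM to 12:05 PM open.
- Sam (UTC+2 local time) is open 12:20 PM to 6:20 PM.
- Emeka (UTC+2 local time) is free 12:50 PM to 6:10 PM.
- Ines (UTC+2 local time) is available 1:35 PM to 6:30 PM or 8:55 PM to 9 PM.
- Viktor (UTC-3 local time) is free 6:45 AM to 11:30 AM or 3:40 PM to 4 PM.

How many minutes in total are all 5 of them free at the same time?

175

Tara in UTC: 09:30-17:05 (add 5h to convert from UTC-5).
Sam in UTC: 10:20-16:20 (subtract 2h to convert from UTC+2).
Emeka in UTC: 10:50-16:10 (subtract 2h to convert from UTC+2).
Ines in UTC: 11:35-16:30, 18:55-19:00 (subtract 2h to convert from UTC+2).
Viktor in UTC: 09:45-14:30, 18:40-19:00 (add 3h to convert from UTC-3).
Tara ∩ Sam: 10:20-16:20.
Tara ∩ Sam ∩ Emeka: 10:50-16:10.
Tara ∩ Sam ∩ Emeka ∩ Ines: 11:35-16:10.
Tara ∩ Sam ∩ Emeka ∩ Ines ∩ Viktor: 11:35-14:30.
That's a single block of 175 minutes.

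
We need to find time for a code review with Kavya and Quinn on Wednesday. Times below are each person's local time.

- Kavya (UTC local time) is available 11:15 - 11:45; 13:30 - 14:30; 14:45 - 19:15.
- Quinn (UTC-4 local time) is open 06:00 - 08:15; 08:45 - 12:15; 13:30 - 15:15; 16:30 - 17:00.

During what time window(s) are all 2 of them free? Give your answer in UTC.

Kavya in UTC: 11:15-11:45, 13:30-14:30, 14:45-19:15.
Quinn in UTC: 10:00-12:15, 12:45-16:15, 17:30-19:15, 20:30-21:00 (add 4h to convert from UTC-4).
Kavya ∩ Quinn: 11:15-11:45, 13:30-14:30, 14:45-16:15, 17:30-19:15.

11:15-11:45, 13:30-14:30, 14:45-16:15, 17:30-19:15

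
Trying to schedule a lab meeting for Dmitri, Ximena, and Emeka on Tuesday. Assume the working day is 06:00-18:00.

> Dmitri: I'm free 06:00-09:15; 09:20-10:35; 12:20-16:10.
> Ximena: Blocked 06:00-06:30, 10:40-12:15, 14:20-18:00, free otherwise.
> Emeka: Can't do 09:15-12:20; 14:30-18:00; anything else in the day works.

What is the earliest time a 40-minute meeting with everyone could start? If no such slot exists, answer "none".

06:30

Dmitri free: 06:00-09:15, 09:20-10:35, 12:20-16:10.
Ximena free: 06:30-10:40, 12:15-14:20 (invert busy blocks within the working day).
Emeka free: 06:00-09:15, 12:20-14:30 (invert busy blocks within the working day).
Dmitri ∩ Ximena: 06:30-09:15, 09:20-10:35, 12:20-14:20.
Dmitri ∩ Ximena ∩ Emeka: 06:30-09:15, 12:20-14:20.
The first common window of at least 40 minutes is 06:30-09:15, so the earliest start is 06:30.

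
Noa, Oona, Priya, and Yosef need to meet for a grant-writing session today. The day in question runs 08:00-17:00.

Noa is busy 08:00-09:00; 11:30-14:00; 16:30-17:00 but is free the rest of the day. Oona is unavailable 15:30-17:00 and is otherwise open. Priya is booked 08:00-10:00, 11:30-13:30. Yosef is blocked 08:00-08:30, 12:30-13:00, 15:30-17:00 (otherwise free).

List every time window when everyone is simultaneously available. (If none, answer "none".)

Noa free: 09:00-11:30, 14:00-16:30 (invert busy blocks within the working day).
Oona free: 08:00-15:30 (invert busy blocks within the working day).
Priya free: 10:00-11:30, 13:30-17:00 (invert busy blocks within the working day).
Yosef free: 08:30-12:30, 13:00-15:30 (invert busy blocks within the working day).
Noa ∩ Oona: 09:00-11:30, 14:00-15:30.
Noa ∩ Oona ∩ Priya: 10:00-11:30, 14:00-15:30.
Noa ∩ Oona ∩ Priya ∩ Yosef: 10:00-11:30, 14:00-15:30.

10:00-11:30, 14:00-15:30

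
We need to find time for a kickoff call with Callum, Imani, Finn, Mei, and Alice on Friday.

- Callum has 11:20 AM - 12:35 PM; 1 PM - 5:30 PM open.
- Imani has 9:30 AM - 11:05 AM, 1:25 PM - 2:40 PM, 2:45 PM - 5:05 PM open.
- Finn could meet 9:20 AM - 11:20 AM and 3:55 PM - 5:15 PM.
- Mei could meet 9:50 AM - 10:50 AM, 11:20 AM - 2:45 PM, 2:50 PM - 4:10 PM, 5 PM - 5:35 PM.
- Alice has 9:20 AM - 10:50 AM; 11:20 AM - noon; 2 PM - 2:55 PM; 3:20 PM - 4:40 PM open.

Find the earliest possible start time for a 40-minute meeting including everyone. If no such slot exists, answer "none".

none

Callum ∩ Imani: 13:25-14:40, 14:45-17:05.
Callum ∩ Imani ∩ Finn: 15:55-17:05.
Callum ∩ Imani ∩ Finn ∩ Mei: 15:55-16:10, 17:00-17:05.
Callum ∩ Imani ∩ Finn ∩ Mei ∩ Alice: 15:55-16:10.
No common window is at least 40 minutes long.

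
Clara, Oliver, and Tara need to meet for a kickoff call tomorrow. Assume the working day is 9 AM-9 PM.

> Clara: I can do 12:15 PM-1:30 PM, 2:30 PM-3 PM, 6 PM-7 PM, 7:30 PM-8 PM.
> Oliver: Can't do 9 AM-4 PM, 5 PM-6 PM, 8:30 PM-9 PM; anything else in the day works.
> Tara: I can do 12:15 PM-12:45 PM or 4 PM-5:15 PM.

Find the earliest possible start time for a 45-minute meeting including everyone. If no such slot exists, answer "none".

Clara free: 12:15-13:30, 14:30-15:00, 18:00-19:00, 19:30-20:00.
Oliver free: 16:00-17:00, 18:00-20:30 (invert busy blocks within the working day).
Tara free: 12:15-12:45, 16:00-17:15.
Clara ∩ Oliver: 18:00-19:00, 19:30-20:00.
Clara ∩ Oliver ∩ Tara: ∅.
There is no time when everyone is free.
No common window is at least 45 minutes long.

none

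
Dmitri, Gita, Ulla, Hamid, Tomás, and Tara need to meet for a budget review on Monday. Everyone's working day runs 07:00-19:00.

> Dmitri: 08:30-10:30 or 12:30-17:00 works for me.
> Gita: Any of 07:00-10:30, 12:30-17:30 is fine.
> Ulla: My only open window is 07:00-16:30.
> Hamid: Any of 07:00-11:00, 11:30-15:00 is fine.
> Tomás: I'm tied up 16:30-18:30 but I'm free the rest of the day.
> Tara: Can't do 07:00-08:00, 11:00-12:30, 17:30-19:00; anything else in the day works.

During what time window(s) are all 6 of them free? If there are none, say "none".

08:30-10:30, 12:30-15:00

Dmitri free: 08:30-10:30, 12:30-17:00.
Gita free: 07:00-10:30, 12:30-17:30.
Ulla free: 07:00-16:30.
Hamid free: 07:00-11:00, 11:30-15:00.
Tomás free: 07:00-16:30, 18:30-19:00 (invert busy blocks within the working day).
Tara free: 08:00-11:00, 12:30-17:30 (invert busy blocks within the working day).
Dmitri ∩ Gita: 08:30-10:30, 12:30-17:00.
Dmitri ∩ Gita ∩ Ulla: 08:30-10:30, 12:30-16:30.
Dmitri ∩ Gita ∩ Ulla ∩ Hamid: 08:30-10:30, 12:30-15:00.
Dmitri ∩ Gita ∩ Ulla ∩ Hamid ∩ Tomás: 08:30-10:30, 12:30-15:00.
Dmitri ∩ Gita ∩ Ulla ∩ Hamid ∩ Tomás ∩ Tara: 08:30-10:30, 12:30-15:00.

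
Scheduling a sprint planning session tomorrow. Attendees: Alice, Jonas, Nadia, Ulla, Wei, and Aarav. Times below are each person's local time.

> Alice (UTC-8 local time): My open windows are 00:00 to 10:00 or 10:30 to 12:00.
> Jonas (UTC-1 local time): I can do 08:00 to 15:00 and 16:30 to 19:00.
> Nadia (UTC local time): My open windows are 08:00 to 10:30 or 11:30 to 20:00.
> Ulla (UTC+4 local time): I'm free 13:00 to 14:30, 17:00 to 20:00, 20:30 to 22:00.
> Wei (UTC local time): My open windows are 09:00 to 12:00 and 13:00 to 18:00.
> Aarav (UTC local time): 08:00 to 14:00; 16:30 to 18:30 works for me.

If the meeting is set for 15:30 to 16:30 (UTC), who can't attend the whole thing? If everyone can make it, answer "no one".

Aarav, Jonas, Ulla

Alice in UTC: 08:00-18:00, 18:30-20:00 (add 8h to convert from UTC-8).
Jonas in UTC: 09:00-16:00, 17:30-20:00 (add 1h to convert from UTC-1).
Nadia in UTC: 08:00-10:30, 11:30-20:00.
Ulla in UTC: 09:00-10:30, 13:00-16:00, 16:30-18:00 (subtract 4h to convert from UTC+4).
Wei in UTC: 09:00-12:00, 13:00-18:00.
Aarav in UTC: 08:00-14:00, 16:30-18:30.
Alice: free for 15:30-16:30. Jonas: not fully free for 15:30-16:30. Nadia: free for 15:30-16:30. Ulla: not fully free for 15:30-16:30. Wei: free for 15:30-16:30. Aarav: not fully free for 15:30-16:30.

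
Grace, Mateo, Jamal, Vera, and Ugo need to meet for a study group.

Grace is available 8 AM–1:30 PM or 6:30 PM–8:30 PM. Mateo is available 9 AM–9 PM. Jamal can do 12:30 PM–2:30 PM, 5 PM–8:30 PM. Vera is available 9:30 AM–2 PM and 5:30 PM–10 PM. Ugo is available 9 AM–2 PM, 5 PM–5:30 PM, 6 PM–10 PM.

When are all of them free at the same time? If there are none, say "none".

Grace ∩ Mateo: 09:00-13:30, 18:30-20:30.
Grace ∩ Mateo ∩ Jamal: 12:30-13:30, 18:30-20:30.
Grace ∩ Mateo ∩ Jamal ∩ Vera: 12:30-13:30, 18:30-20:30.
Grace ∩ Mateo ∩ Jamal ∩ Vera ∩ Ugo: 12:30-13:30, 18:30-20:30.

12:30-13:30, 18:30-20:30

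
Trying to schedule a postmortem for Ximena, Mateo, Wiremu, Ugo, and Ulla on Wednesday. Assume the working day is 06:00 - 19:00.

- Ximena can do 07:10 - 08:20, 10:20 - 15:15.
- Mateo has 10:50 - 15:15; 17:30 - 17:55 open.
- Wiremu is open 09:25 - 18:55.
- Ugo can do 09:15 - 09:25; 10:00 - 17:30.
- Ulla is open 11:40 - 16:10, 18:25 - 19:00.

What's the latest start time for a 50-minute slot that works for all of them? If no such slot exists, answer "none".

Ximena ∩ Mateo: 10:50-15:15.
Ximena ∩ Mateo ∩ Wiremu: 10:50-15:15.
Ximena ∩ Mateo ∩ Wiremu ∩ Ugo: 10:50-15:15.
Ximena ∩ Mateo ∩ Wiremu ∩ Ugo ∩ Ulla: 11:40-15:15.
Those are the intersection windows.
The last common window of at least 50 minutes is 11:40-15:15; a 50-minute meeting can start as late as 14:25 and still end by 15:15.

14:25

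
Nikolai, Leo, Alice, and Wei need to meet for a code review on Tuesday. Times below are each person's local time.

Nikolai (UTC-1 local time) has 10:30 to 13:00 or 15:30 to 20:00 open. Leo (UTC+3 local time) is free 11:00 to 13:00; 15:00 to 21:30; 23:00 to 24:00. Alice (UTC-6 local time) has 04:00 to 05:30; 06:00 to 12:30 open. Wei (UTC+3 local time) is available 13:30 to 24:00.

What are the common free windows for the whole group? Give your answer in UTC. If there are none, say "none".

Nikolai in UTC: 11:30-14:00, 16:30-21:00 (add 1h to convert from UTC-1).
Leo in UTC: 08:00-10:00, 12:00-18:30, 20:00-21:00 (subtract 3h to convert from UTC+3).
Alice in UTC: 10:00-11:30, 12:00-18:30 (add 6h to convert from UTC-6).
Wei in UTC: 10:30-21:00 (subtract 3h to convert from UTC+3).
Nikolai ∩ Leo: 12:00-14:00, 16:30-18:30, 20:00-21:00.
Nikolai ∩ Leo ∩ Alice: 12:00-14:00, 16:30-18:30.
Nikolai ∩ Leo ∩ Alice ∩ Wei: 12:00-14:00, 16:30-18:30.

12:00-14:00, 16:30-18:30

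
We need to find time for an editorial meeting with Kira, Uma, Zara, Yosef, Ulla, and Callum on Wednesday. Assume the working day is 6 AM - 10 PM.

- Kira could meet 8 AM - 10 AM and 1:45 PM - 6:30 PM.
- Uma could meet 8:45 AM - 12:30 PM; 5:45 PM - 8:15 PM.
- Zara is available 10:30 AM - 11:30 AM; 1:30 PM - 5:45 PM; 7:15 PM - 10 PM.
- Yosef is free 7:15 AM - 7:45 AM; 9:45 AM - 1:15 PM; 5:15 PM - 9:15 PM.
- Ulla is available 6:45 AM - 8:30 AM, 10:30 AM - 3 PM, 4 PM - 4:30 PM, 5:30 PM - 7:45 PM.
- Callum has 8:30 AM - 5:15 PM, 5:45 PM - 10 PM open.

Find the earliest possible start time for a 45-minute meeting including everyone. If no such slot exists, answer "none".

Kira ∩ Uma: 08:45-10:00, 17:45-18:30.
Kira ∩ Uma ∩ Zara: ∅.
Kira ∩ Uma ∩ Zara ∩ Yosef: ∅.
Kira ∩ Uma ∩ Zara ∩ Yosef ∩ Ulla: ∅.
Kira ∩ Uma ∩ Zara ∩ Yosef ∩ Ulla ∩ Callum: ∅.
There is no time when everyone is free.
No common window is at least 45 minutes long.

none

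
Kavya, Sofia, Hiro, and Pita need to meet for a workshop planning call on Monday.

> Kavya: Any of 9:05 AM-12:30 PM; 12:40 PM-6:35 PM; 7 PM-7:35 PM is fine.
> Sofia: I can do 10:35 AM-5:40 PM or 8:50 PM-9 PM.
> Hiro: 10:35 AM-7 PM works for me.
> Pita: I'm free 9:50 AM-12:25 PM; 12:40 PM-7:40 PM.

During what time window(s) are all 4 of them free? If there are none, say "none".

Kavya ∩ Sofia: 10:35-12:30, 12:40-17:40.
Kavya ∩ Sofia ∩ Hiro: 10:35-12:30, 12:40-17:40.
Kavya ∩ Sofia ∩ Hiro ∩ Pita: 10:35-12:25, 12:40-17:40.

10:35-12:25, 12:40-17:40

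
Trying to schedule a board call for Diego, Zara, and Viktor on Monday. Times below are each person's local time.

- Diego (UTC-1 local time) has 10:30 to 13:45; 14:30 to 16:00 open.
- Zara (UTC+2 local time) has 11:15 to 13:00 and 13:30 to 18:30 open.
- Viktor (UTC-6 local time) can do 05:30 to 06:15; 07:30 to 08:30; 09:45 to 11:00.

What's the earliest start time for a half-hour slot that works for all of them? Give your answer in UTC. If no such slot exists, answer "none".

Diego in UTC: 11:30-14:45, 15:30-17:00 (add 1h to convert from UTC-1).
Zara in UTC: 09:15-11:00, 11:30-16:30 (subtract 2h to convert from UTC+2).
Viktor in UTC: 11:30-12:15, 13:30-14:30, 15:45-17:00 (add 6h to convert from UTC-6).
Diego ∩ Zara: 11:30-14:45, 15:30-16:30.
Diego ∩ Zara ∩ Viktor: 11:30-12:15, 13:30-14:30, 15:45-16:30.
The first common window of at least 30 minutes is 11:30-12:15, so the earliest start is 11:30.

11:30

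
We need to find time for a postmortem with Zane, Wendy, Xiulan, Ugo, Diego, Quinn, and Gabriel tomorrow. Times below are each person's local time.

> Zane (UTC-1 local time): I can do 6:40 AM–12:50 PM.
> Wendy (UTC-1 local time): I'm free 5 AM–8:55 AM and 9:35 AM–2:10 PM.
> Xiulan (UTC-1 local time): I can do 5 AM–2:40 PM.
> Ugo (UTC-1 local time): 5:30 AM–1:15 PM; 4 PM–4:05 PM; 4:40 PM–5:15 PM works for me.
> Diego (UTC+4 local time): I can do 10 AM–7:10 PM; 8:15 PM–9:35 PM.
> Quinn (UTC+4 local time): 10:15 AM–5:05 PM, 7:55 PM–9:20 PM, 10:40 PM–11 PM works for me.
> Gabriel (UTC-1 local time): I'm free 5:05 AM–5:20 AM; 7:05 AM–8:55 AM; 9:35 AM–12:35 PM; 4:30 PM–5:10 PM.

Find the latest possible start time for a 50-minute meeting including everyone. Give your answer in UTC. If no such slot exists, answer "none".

12:15

Zane in UTC: 07:40-13:50 (add 1h to convert from UTC-1).
Wendy in UTC: 06:00-09:55, 10:35-15:10 (add 1h to convert from UTC-1).
Xiulan in UTC: 06:00-15:40 (add 1h to convert from UTC-1).
Ugo in UTC: 06:30-14:15, 17:00-17:05, 17:40-18:15 (add 1h to convert from UTC-1).
Diego in UTC: 06:00-15:10, 16:15-17:35 (subtract 4h to convert from UTC+4).
Quinn in UTC: 06:15-13:05, 15:55-17:20, 18:40-19:00 (subtract 4h to convert from UTC+4).
Gabriel in UTC: 06:05-06:20, 08:05-09:55, 10:35-13:35, 17:30-18:10 (add 1h to convert from UTC-1).
Zane ∩ Wendy: 07:40-09:55, 10:35-13:50.
Zane ∩ Wendy ∩ Xiulan: 07:40-09:55, 10:35-13:50.
Zane ∩ Wendy ∩ Xiulan ∩ Ugo: 07:40-09:55, 10:35-13:50.
Zane ∩ Wendy ∩ Xiulan ∩ Ugo ∩ Diego: 07:40-09:55, 10:35-13:50.
Zane ∩ Wendy ∩ Xiulan ∩ Ugo ∩ Diego ∩ Quinn: 07:40-09:55, 10:35-13:05.
Zane ∩ Wendy ∩ Xiulan ∩ Ugo ∩ Diego ∩ Quinn ∩ Gabriel: 08:05-09:55, 10:35-13:05.
So the common availability across everyone is 08:05-09:55, 10:35-13:05.
The last common window of at least 50 minutes is 10:35-13:05; a 50-minute meeting can start as late as 12:15 and still end by 13:05.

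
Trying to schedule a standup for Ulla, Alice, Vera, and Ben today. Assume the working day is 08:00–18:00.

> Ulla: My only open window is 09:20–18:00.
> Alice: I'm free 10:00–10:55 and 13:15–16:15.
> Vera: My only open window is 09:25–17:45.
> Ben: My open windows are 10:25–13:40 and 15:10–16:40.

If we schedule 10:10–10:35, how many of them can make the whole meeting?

3

Ulla, Alice, and Vera can make the full 10:10-10:35 slot — that's 3.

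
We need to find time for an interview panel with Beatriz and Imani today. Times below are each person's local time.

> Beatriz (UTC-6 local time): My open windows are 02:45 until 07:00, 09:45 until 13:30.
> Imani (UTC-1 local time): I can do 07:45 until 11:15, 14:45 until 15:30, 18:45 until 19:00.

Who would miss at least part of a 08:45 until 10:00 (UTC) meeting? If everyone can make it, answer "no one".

Beatriz in UTC: 08:45-13:00, 15:45-19:30 (add 6h to convert from UTC-6).
Imani in UTC: 08:45-12:15, 15:45-16:30, 19:45-20:00 (add 1h to convert from UTC-1).
Beatriz: free for 08:45-10:00. Imani: free for 08:45-10:00.

no one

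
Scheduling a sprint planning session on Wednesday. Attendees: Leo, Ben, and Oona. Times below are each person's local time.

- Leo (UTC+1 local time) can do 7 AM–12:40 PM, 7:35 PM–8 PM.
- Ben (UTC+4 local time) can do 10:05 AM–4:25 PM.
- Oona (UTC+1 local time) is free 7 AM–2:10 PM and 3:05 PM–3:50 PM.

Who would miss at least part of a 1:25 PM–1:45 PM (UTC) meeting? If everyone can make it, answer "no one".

Leo in UTC: 06:00-11:40, 18:35-19:00 (subtract 1h to convert from UTC+1).
Ben in UTC: 06:05-12:25 (subtract 4h to convert from UTC+4).
Oona in UTC: 06:00-13:10, 14:05-14:50 (subtract 1h to convert from UTC+1).
Leo: not fully free for 13:25-13:45. Ben: not fully free for 13:25-13:45. Oona: not fully free for 13:25-13:45.

Ben, Leo, Oona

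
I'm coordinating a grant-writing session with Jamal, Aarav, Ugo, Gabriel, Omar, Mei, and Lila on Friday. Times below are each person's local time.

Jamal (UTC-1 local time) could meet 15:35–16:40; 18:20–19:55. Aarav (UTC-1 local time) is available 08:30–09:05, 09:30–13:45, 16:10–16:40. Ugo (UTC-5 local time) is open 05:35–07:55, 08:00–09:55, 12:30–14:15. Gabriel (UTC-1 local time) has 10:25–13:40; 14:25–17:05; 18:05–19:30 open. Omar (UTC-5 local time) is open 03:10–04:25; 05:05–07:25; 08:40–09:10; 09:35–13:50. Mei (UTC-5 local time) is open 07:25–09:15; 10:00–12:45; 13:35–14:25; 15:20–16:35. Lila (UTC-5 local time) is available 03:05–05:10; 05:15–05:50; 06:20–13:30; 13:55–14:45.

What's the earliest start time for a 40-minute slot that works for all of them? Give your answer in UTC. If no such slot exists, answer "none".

Jamal in UTC: 16:35-17:40, 19:20-20:55 (add 1h to convert from UTC-1).
Aarav in UTC: 09:30-10:05, 10:30-14:45, 17:10-17:40 (add 1h to convert from UTC-1).
Ugo in UTC: 10:35-12:55, 13:00-14:55, 17:30-19:15 (add 5h to convert from UTC-5).
Gabriel in UTC: 11:25-14:40, 15:25-18:05, 19:05-20:30 (add 1h to convert from UTC-1).
Omar in UTC: 08:10-09:25, 10:05-12:25, 13:40-14:10, 14:35-18:50 (add 5h to convert from UTC-5).
Mei in UTC: 12:25-14:15, 15:00-17:45, 18:35-19:25, 20:20-21:35 (add 5h to convert from UTC-5).
Lila in UTC: 08:05-10:10, 10:15-10:50, 11:20-18:30, 18:55-19:45 (add 5h to convert from UTC-5).
Jamal ∩ Aarav: 17:10-17:40.
Jamal ∩ Aarav ∩ Ugo: 17:30-17:40.
Jamal ∩ Aarav ∩ Ugo ∩ Gabriel: 17:30-17:40.
Jamal ∩ Aarav ∩ Ugo ∩ Gabriel ∩ Omar: 17:30-17:40.
Jamal ∩ Aarav ∩ Ugo ∩ Gabriel ∩ Omar ∩ Mei: 17:30-17:40.
Jamal ∩ Aarav ∩ Ugo ∩ Gabriel ∩ Omar ∩ Mei ∩ Lila: 17:30-17:40.
No common window is at least 40 minutes long.

none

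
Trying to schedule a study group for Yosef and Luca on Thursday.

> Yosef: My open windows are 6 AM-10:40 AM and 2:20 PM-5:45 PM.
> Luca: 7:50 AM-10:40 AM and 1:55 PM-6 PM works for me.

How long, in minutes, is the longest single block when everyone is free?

Yosef ∩ Luca: 07:50-10:40, 14:20-17:45.
The longest is 14:20-17:45 at 205 minutes.

205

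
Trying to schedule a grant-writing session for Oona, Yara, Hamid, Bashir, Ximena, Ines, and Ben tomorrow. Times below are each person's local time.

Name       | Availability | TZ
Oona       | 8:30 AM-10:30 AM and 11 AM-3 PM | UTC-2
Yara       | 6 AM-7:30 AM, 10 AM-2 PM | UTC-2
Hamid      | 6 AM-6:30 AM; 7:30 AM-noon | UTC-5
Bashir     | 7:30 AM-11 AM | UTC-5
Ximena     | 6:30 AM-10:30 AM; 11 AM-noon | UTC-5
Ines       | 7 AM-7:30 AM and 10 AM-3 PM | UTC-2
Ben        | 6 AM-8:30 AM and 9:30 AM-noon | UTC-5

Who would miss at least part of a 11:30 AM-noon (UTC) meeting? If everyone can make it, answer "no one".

Bashir, Hamid, Ines, Yara

Oona in UTC: 10:30-12:30, 13:00-17:00 (add 2h to convert from UTC-2).
Yara in UTC: 08:00-09:30, 12:00-16:00 (add 2h to convert from UTC-2).
Hamid in UTC: 11:00-11:30, 12:30-17:00 (add 5h to convert from UTC-5).
Bashir in UTC: 12:30-16:00 (add 5h to convert from UTC-5).
Ximena in UTC: 11:30-15:30, 16:00-17:00 (add 5h to convert from UTC-5).
Ines in UTC: 09:00-09:30, 12:00-17:00 (add 2h to convert from UTC-2).
Ben in UTC: 11:00-13:30, 14:30-17:00 (add 5h to convert from UTC-5).
Oona: free for 11:30-12:00. Yara: not fully free for 11:30-12:00. Hamid: not fully free for 11:30-12:00. Bashir: not fully free for 11:30-12:00. Ximena: free for 11:30-12:00. Ines: not fully free for 11:30-12:00. Ben: free for 11:30-12:00.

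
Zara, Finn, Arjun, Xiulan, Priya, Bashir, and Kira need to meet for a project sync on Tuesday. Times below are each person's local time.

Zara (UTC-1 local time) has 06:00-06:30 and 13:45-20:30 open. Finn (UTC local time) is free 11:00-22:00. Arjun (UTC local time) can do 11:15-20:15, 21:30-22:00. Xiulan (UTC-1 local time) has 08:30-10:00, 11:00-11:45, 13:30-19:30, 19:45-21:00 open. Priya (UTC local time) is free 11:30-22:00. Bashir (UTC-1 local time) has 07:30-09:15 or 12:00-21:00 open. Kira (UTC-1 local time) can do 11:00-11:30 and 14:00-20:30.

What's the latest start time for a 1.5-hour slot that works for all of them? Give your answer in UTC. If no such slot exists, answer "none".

18:45

Zara in UTC: 07:00-07:30, 14:45-21:30 (add 1h to convert from UTC-1).
Finn in UTC: 11:00-22:00.
Arjun in UTC: 11:15-20:15, 21:30-22:00.
Xiulan in UTC: 09:30-11:00, 12:00-12:45, 14:30-20:30, 20:45-22:00 (add 1h to convert from UTC-1).
Priya in UTC: 11:30-22:00.
Bashir in UTC: 08:30-10:15, 13:00-22:00 (add 1h to convert from UTC-1).
Kira in UTC: 12:00-12:30, 15:00-21:30 (add 1h to convert from UTC-1).
Zara ∩ Finn: 14:45-21:30.
Zara ∩ Finn ∩ Arjun: 14:45-20:15.
Zara ∩ Finn ∩ Arjun ∩ Xiulan: 14:45-20:15.
Zara ∩ Finn ∩ Arjun ∩ Xiulan ∩ Priya: 14:45-20:15.
Zara ∩ Finn ∩ Arjun ∩ Xiulan ∩ Priya ∩ Bashir: 14:45-20:15.
Zara ∩ Finn ∩ Arjun ∩ Xiulan ∩ Priya ∩ Bashir ∩ Kira: 15:00-20:15.
The last common window of at least 90 minutes is 15:00-20:15; a 90-minute meeting can start as late as 18:45 and still end by 20:15.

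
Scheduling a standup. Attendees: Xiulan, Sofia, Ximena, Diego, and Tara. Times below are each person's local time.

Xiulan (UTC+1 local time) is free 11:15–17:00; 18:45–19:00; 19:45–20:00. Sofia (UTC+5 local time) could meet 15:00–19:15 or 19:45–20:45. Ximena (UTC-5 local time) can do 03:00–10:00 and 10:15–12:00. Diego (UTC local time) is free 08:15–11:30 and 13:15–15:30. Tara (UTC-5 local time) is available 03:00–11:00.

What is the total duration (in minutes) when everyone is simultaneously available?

Xiulan in UTC: 10:15-16:00, 17:45-18:00, 18:45-19:00 (subtract 1h to convert from UTC+1).
Sofia in UTC: 10:00-14:15, 14:45-15:45 (subtract 5h to convert from UTC+5).
Ximena in UTC: 08:00-15:00, 15:15-17:00 (add 5h to convert from UTC-5).
Diego in UTC: 08:15-11:30, 13:15-15:30.
Tara in UTC: 08:00-16:00 (add 5h to convert from UTC-5).
Xiulan ∩ Sofia: 10:15-14:15, 14:45-15:45.
Xiulan ∩ Sofia ∩ Ximena: 10:15-14:15, 14:45-15:00, 15:15-15:45.
Xiulan ∩ Sofia ∩ Ximena ∩ Diego: 10:15-11:30, 13:15-14:15, 14:45-15:00, 15:15-15:30.
Xiulan ∩ Sofia ∩ Ximena ∩ Diego ∩ Tara: 10:15-11:30, 13:15-14:15, 14:45-15:00, 15:15-15:30.
Summing the common windows: 75 + 60 + 15 + 15 = 165 minutes.

165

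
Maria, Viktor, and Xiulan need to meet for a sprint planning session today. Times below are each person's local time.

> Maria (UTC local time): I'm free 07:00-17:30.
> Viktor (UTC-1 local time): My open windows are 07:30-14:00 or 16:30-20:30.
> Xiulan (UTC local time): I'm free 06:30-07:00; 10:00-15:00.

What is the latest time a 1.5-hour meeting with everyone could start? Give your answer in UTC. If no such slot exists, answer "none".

Maria in UTC: 07:00-17:30.
Viktor in UTC: 08:30-15:00, 17:30-21:30 (add 1h to convert from UTC-1).
Xiulan in UTC: 06:30-07:00, 10:00-15:00.
Maria ∩ Viktor: 08:30-15:00.
Maria ∩ Viktor ∩ Xiulan: 10:00-15:00.
The last common window of at least 90 minutes is 10:00-15:00; a 90-minute meeting can start as late as 13:30 and still end by 15:00.

13:30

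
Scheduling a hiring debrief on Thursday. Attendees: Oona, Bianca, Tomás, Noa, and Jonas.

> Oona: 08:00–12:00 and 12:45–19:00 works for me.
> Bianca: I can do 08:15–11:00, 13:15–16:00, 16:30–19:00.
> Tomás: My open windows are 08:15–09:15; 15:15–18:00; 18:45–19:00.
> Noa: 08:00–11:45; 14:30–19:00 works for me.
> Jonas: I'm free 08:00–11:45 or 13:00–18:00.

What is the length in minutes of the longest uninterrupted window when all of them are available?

Oona ∩ Bianca: 08:15-11:00, 13:15-16:00, 16:30-19:00.
Oona ∩ Bianca ∩ Tomás: 08:15-09:15, 15:15-16:00, 16:30-18:00, 18:45-19:00.
Oona ∩ Bianca ∩ Tomás ∩ Noa: 08:15-09:15, 15:15-16:00, 16:30-18:00, 18:45-19:00.
Oona ∩ Bianca ∩ Tomás ∩ Noa ∩ Jonas: 08:15-09:15, 15:15-16:00, 16:30-18:00.
Those are the intersection windows.
The longest is 16:30-18:00 at 90 minutes.

90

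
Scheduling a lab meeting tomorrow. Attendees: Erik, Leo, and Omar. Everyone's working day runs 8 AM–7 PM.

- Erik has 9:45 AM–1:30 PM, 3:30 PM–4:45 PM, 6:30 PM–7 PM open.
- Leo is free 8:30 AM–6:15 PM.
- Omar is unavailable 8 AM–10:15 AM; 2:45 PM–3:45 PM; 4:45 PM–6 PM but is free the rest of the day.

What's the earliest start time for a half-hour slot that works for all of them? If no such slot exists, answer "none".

Erik free: 09:45-13:30, 15:30-16:45, 18:30-19:00.
Leo free: 08:30-18:15.
Omar free: 10:15-14:45, 15:45-16:45, 18:00-19:00 (invert busy blocks within the working day).
Erik ∩ Leo: 09:45-13:30, 15:30-16:45.
Erik ∩ Leo ∩ Omar: 10:15-13:30, 15:45-16:45.
The first common window of at least 30 minutes is 10:15-13:30, so the earliest start is 10:15.

10:15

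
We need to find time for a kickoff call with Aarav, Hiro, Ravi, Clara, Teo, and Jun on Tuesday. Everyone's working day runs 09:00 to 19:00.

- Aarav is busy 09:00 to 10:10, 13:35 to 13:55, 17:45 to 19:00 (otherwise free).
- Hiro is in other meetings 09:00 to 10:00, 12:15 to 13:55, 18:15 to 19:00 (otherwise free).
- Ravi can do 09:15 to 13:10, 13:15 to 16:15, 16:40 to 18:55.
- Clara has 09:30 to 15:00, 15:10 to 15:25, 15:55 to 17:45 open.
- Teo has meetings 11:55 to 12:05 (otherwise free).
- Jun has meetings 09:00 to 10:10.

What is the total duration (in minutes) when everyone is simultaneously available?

280

Aarav free: 10:10-13:35, 13:55-17:45 (invert busy blocks within the working day).
Hiro free: 10:00-12:15, 13:55-18:15 (invert busy blocks within the working day).
Ravi free: 09:15-13:10, 13:15-16:15, 16:40-18:55.
Clara free: 09:30-15:00, 15:10-15:25, 15:55-17:45.
Teo free: 09:00-11:55, 12:05-19:00 (invert busy blocks within the working day).
Jun free: 10:10-19:00 (invert busy blocks within the working day).
Aarav ∩ Hiro: 10:10-12:15, 13:55-17:45.
Aarav ∩ Hiro ∩ Ravi: 10:10-12:15, 13:55-16:15, 16:40-17:45.
Aarav ∩ Hiro ∩ Ravi ∩ Clara: 10:10-12:15, 13:55-15:00, 15:10-15:25, 15:55-16:15, 16:40-17:45.
Aarav ∩ Hiro ∩ Ravi ∩ Clara ∩ Teo: 10:10-11:55, 12:05-12:15, 13:55-15:00, 15:10-15:25, 15:55-16:15, 16:40-17:45.
Aarav ∩ Hiro ∩ Ravi ∩ Clara ∩ Teo ∩ Jun: 10:10-11:55, 12:05-12:15, 13:55-15:00, 15:10-15:25, 15:55-16:15, 16:40-17:45.
Summing the common windows: 105 + 10 + 65 + 15 + 20 + 65 = 280 minutes.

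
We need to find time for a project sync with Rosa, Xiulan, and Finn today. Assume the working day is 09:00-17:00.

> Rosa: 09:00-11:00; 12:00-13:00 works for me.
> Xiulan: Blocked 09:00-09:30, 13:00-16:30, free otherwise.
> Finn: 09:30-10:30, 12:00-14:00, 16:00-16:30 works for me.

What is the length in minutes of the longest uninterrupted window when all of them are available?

60

Rosa free: 09:00-11:00, 12:00-13:00.
Xiulan free: 09:30-13:00, 16:30-17:00 (invert busy blocks within the working day).
Finn free: 09:30-10:30, 12:00-14:00, 16:00-16:30.
Rosa ∩ Xiulan: 09:30-11:00, 12:00-13:00.
Rosa ∩ Xiulan ∩ Finn: 09:30-10:30, 12:00-13:00.
The longest is 09:30-10:30 at 60 minutes.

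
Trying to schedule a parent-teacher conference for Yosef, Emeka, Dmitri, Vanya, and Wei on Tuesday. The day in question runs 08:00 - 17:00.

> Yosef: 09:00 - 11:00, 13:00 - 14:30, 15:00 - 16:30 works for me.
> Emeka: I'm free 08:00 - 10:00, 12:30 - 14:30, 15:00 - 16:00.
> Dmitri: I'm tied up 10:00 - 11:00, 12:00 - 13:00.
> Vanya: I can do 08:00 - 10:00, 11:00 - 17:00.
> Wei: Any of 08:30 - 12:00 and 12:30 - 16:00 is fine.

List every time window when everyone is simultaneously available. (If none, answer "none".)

Yosef free: 09:00-11:00, 13:00-14:30, 15:00-16:30.
Emeka free: 08:00-10:00, 12:30-14:30, 15:00-16:00.
Dmitri free: 08:00-10:00, 11:00-12:00, 13:00-17:00 (invert busy blocks within the working day).
Vanya free: 08:00-10:00, 11:00-17:00.
Wei free: 08:30-12:00, 12:30-16:00.
Yosef ∩ Emeka: 09:00-10:00, 13:00-14:30, 15:00-16:00.
Yosef ∩ Emeka ∩ Dmitri: 09:00-10:00, 13:00-14:30, 15:00-16:00.
Yosef ∩ Emeka ∩ Dmitri ∩ Vanya: 09:00-10:00, 13:00-14:30, 15:00-16:00.
Yosef ∩ Emeka ∩ Dmitri ∩ Vanya ∩ Wei: 09:00-10:00, 13:00-14:30, 15:00-16:00.

09:00-10:00, 13:00-14:30, 15:00-16:00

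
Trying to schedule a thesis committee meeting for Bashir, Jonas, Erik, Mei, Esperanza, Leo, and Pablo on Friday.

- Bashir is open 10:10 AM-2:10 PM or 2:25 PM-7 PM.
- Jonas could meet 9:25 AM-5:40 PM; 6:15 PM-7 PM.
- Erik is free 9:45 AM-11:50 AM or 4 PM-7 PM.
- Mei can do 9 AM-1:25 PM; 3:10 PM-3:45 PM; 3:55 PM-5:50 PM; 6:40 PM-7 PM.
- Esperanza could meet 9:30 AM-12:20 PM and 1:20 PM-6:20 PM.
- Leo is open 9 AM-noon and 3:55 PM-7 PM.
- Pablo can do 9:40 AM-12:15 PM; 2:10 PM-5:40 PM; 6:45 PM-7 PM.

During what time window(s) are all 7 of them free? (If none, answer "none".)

Bashir ∩ Jonas: 10:10-14:10, 14:25-17:40, 18:15-19:00.
Bashir ∩ Jonas ∩ Erik: 10:10-11:50, 16:00-17:40, 18:15-19:00.
Bashir ∩ Jonas ∩ Erik ∩ Mei: 10:10-11:50, 16:00-17:40, 18:40-19:00.
Bashir ∩ Jonas ∩ Erik ∩ Mei ∩ Esperanza: 10:10-11:50, 16:00-17:40.
Bashir ∩ Jonas ∩ Erik ∩ Mei ∩ Esperanza ∩ Leo: 10:10-11:50, 16:00-17:40.
Bashir ∩ Jonas ∩ Erik ∩ Mei ∩ Esperanza ∩ Leo ∩ Pablo: 10:10-11:50, 16:00-17:40.
Those are the intersection windows.

10:10-11:50, 16:00-17:40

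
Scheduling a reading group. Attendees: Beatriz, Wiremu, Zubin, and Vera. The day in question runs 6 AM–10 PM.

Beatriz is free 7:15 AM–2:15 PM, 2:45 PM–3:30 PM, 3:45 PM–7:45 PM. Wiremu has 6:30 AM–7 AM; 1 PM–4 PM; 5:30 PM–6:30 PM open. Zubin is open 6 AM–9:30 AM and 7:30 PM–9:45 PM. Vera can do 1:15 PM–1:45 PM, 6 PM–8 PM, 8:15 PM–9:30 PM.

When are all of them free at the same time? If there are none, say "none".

Beatriz ∩ Wiremu: 13:00-14:15, 14:45-15:30, 15:45-16:00, 17:30-18:30.
Beatriz ∩ Wiremu ∩ Zubin: ∅.
Beatriz ∩ Wiremu ∩ Zubin ∩ Vera: ∅.
There is no time when everyone is free.

none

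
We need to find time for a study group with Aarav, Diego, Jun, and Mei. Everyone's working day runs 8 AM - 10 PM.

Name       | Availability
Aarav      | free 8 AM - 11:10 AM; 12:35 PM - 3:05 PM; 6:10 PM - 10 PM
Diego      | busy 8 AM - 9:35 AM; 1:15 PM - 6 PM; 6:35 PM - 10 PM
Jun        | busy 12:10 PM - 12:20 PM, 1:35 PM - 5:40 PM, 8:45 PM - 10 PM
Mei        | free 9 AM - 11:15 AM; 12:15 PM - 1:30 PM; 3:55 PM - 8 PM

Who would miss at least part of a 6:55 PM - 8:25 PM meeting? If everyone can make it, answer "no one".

Aarav free: 08:00-11:10, 12:35-15:05, 18:10-22:00.
Diego free: 09:35-13:15, 18:00-18:35 (invert busy blocks within the working day).
Jun free: 08:00-12:10, 12:20-13:35, 17:40-20:45 (invert busy blocks within the working day).
Mei free: 09:00-11:15, 12:15-13:30, 15:55-20:00.
Aarav: free for 18:55-20:25. Diego: not fully free for 18:55-20:25. Jun: free for 18:55-20:25. Mei: not fully free for 18:55-20:25.

Diego, Mei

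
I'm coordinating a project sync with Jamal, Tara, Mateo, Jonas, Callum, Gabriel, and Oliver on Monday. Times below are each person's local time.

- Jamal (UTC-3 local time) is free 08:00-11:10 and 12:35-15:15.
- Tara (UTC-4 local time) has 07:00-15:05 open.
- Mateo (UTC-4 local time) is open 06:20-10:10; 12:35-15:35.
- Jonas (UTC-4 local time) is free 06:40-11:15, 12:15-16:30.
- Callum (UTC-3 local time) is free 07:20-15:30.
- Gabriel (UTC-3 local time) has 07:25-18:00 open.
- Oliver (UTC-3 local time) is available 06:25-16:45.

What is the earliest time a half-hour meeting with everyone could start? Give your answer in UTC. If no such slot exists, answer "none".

Jamal in UTC: 11:00-14:10, 15:35-18:15 (add 3h to convert from UTC-3).
Tara in UTC: 11:00-19:05 (add 4h to convert from UTC-4).
Mateo in UTC: 10:20-14:10, 16:35-19:35 (add 4h to convert from UTC-4).
Jonas in UTC: 10:40-15:15, 16:15-20:30 (add 4h to convert from UTC-4).
Callum in UTC: 10:20-18:30 (add 3h to convert from UTC-3).
Gabriel in UTC: 10:25-21:00 (add 3h to convert from UTC-3).
Oliver in UTC: 09:25-19:45 (add 3h to convert from UTC-3).
Jamal ∩ Tara: 11:00-14:10, 15:35-18:15.
Jamal ∩ Tara ∩ Mateo: 11:00-14:10, 16:35-18:15.
Jamal ∩ Tara ∩ Mateo ∩ Jonas: 11:00-14:10, 16:35-18:15.
Jamal ∩ Tara ∩ Mateo ∩ Jonas ∩ Callum: 11:00-14:10, 16:35-18:15.
Jamal ∩ Tara ∩ Mateo ∩ Jonas ∩ Callum ∩ Gabriel: 11:00-14:10, 16:35-18:15.
Jamal ∩ Tara ∩ Mateo ∩ Jonas ∩ Callum ∩ Gabriel ∩ Oliver: 11:00-14:10, 16:35-18:15.
The first common window of at least 30 minutes is 11:00-14:10, so the earliest start is 11:00.

11:00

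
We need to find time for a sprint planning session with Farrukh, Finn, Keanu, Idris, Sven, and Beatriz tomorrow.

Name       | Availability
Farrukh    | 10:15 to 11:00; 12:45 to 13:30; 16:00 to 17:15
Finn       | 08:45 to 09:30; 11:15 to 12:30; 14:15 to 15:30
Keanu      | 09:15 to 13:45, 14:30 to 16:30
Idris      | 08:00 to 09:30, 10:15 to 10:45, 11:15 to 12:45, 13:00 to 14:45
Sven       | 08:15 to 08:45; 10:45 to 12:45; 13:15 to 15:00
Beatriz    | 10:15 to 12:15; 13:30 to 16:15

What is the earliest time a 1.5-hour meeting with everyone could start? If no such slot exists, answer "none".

Farrukh ∩ Finn: ∅.
Farrukh ∩ Finn ∩ Keanu: ∅.
Farrukh ∩ Finn ∩ Keanu ∩ Idris: ∅.
Farrukh ∩ Finn ∩ Keanu ∩ Idris ∩ Sven: ∅.
Farrukh ∩ Finn ∩ Keanu ∩ Idris ∩ Sven ∩ Beatriz: ∅.
There is no time when everyone is free.
No common window is at least 90 minutes long.

none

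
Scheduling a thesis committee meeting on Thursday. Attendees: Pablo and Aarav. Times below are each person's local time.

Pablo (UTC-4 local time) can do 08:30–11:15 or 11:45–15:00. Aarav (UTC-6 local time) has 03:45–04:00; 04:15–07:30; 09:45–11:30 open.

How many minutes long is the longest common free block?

105

Pablo in UTC: 12:30-15:15, 15:45-19:00 (add 4h to convert from UTC-4).
Aarav in UTC: 09:45-10:00, 10:15-13:30, 15:45-17:30 (add 6h to convert from UTC-6).
Pablo ∩ Aarav: 12:30-13:30, 15:45-17:30.
So the common availability across everyone is 12:30-13:30, 15:45-17:30.
The longest is 15:45-17:30 at 105 minutes.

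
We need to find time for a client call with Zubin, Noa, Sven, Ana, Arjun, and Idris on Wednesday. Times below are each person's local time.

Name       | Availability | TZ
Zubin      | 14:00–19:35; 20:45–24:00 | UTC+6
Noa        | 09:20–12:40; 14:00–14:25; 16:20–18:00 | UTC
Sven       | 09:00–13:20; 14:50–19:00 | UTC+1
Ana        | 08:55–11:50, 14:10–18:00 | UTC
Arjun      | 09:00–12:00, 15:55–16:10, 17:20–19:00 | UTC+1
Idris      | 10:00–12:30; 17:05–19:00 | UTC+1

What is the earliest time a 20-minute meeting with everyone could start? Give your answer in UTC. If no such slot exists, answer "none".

09:20

Zubin in UTC: 08:00-13:35, 14:45-18:00 (subtract 6h to convert from UTC+6).
Noa in UTC: 09:20-12:40, 14:00-14:25, 16:20-18:00.
Sven in UTC: 08:00-12:20, 13:50-18:00 (subtract 1h to convert from UTC+1).
Ana in UTC: 08:55-11:50, 14:10-18:00.
Arjun in UTC: 08:00-11:00, 14:55-15:10, 16:20-18:00 (subtract 1h to convert from UTC+1).
Idris in UTC: 09:00-11:30, 16:05-18:00 (subtract 1h to convert from UTC+1).
Zubin ∩ Noa: 09:20-12:40, 16:20-18:00.
Zubin ∩ Noa ∩ Sven: 09:20-12:20, 16:20-18:00.
Zubin ∩ Noa ∩ Sven ∩ Ana: 09:20-11:50, 16:20-18:00.
Zubin ∩ Noa ∩ Sven ∩ Ana ∩ Arjun: 09:20-11:00, 16:20-18:00.
Zubin ∩ Noa ∩ Sven ∩ Ana ∩ Arjun ∩ Idris: 09:20-11:00, 16:20-18:00.
The first common window of at least 20 minutes is 09:20-11:00, so the earliest start is 09:20.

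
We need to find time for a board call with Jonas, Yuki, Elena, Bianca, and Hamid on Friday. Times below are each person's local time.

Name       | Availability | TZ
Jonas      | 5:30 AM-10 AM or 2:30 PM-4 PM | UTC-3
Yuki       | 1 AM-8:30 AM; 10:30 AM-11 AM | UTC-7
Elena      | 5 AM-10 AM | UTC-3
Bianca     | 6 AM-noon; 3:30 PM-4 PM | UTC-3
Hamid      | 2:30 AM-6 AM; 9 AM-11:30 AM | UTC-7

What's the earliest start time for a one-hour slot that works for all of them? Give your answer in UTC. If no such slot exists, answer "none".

09:30

Jonas in UTC: 08:30-13:00, 17:30-19:00 (add 3h to convert from UTC-3).
Yuki in UTC: 08:00-15:30, 17:30-18:00 (add 7h to convert from UTC-7).
Elena in UTC: 08:00-13:00 (add 3h to convert from UTC-3).
Bianca in UTC: 09:00-15:00, 18:30-19:00 (add 3h to convert from UTC-3).
Hamid in UTC: 09:30-13:00, 16:00-18:30 (add 7h to convert from UTC-7).
Jonas ∩ Yuki: 08:30-13:00, 17:30-18:00.
Jonas ∩ Yuki ∩ Elena: 08:30-13:00.
Jonas ∩ Yuki ∩ Elena ∩ Bianca: 09:00-13:00.
Jonas ∩ Yuki ∩ Elena ∩ Bianca ∩ Hamid: 09:30-13:00.
Those are the intersection windows.
The first common window of at least 60 minutes is 09:30-13:00, so the earliest start is 09:30.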